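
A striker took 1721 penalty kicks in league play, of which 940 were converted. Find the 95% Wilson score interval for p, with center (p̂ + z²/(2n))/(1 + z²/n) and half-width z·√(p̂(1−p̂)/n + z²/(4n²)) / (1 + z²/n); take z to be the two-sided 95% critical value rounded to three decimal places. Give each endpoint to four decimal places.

p̂ = 940/1721 = 0.54619; z = 1.960, so z² = 3.841600.
Denominator 1 + z²/n = 1 + 3.841600/1721 = 1.002232.
Center = (0.54619 + 0.001116)/1.002232 = 0.54609.
Radicand: p̂(1−p̂)/n + z²/(4n²) = 0.000144024 + 0.000000324 = 0.000144348.
Half-width = 1.960·√0.000144348/1.002232 = 0.02350.
CI: 0.54609 ± 0.02350 = (0.5226, 0.5696).

(0.5226, 0.5696)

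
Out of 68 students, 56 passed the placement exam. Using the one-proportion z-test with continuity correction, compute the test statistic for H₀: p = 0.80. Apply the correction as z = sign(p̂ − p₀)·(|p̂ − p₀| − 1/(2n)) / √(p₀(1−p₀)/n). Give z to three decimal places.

z = 0.333

p̂ = 56/68 = 0.82353. p̂ − p₀ = 0.023529.
1/(2n) = 0.007353.
Corrected numerator: |0.023529| − 0.007353 = 0.016176.
Under H₀, SE = √(p₀(1−p₀)/n) = √(0.80·0.20/68) = √0.002352941 = 0.048507.
z = (+)0.016176/0.048507 = 0.333.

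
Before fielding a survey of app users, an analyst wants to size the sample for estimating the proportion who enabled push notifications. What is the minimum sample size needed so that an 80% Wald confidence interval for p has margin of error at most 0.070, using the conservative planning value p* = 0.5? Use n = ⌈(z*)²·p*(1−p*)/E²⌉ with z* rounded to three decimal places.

For 80% confidence, z* = 1.282.
p*(1−p*) = 0.50·0.50 = 0.2500.
(z*)²·p*(1−p*)/E² = 1.643524·0.2500/0.004900 = 83.853.
⌈83.853⌉ = 84.

n = 84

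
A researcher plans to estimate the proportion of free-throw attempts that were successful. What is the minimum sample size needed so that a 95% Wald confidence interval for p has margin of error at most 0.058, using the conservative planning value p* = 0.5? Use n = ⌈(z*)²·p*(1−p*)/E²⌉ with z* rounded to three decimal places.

For 95% confidence, z* = 1.960.
p*(1−p*) = 0.50·0.50 = 0.2500.
Required n before rounding: 3.841600 × 0.2500 / 0.058² = 285.493.
⌈285.493⌉ = 286.

n = 286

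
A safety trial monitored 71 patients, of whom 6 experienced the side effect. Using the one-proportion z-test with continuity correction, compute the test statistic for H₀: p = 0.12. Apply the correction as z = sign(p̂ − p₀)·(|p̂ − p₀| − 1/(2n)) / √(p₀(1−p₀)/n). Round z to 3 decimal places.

z = -0.738

With x = 6 successes in n = 71, p̂ = 0.08451. p̂ − p₀ = -0.035493.
1/(2n) = 0.007042.
Corrected numerator: |-0.035493| − 0.007042 = 0.028451.
Null standard error: √(0.12·0.88/71) = √0.001487324 = 0.038566.
z = (−)0.028451/0.038566 = -0.738.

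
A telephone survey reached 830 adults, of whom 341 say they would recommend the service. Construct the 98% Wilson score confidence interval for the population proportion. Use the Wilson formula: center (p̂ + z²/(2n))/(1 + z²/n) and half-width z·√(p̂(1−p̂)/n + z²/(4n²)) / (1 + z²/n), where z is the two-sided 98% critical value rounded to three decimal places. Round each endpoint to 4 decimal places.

(0.3718, 0.4510)

p̂ = 341/830 = 0.41084; z = 2.326, so z² = 5.410276.
1 + z²/n = 1.006518.
Center = (0.41084 + 0.003259)/1.006518 = 0.41142.
Radicand: p̂(1−p̂)/n + z²/(4n²) = 0.000291628 + 0.000001963 = 0.000293591.
Half-width = z·√(radicand)/denom = 2.326·0.017135/1.006518 = 0.03960.
Interval: 0.41142 ± 0.03960 → (0.3718, 0.4510).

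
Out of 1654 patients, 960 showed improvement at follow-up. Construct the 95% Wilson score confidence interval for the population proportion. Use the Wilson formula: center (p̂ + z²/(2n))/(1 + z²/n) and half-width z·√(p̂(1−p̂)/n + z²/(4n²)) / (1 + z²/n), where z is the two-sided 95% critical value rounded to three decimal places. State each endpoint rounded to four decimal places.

Here p̂ = 960/1654 = 0.58041 and z = 1.960 (z² = 3.841600).
1 + z²/n = 1.002323.
Adjusted center: (0.58041 + z²/(2n))/1.002323 = 0.58022.
Radicand: p̂(1−p̂)/n + z²/(4n²) = 0.000147239 + 0.000000351 = 0.000147590.
Half-width = 1.960·√0.000147590/1.002323 = 0.02376.
Interval: 0.58022 ± 0.02376 → (0.5565, 0.6040).

(0.5565, 0.6040)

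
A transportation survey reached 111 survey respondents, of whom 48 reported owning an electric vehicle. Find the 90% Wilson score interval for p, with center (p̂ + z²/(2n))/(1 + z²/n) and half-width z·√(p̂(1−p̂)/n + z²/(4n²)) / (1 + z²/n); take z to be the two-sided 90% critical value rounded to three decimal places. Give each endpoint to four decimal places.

(0.3576, 0.5105)

p̂ = 48/111 = 0.43243; z = 1.645, so z² = 2.706025.
Denominator 1 + z²/n = 1 + 2.706025/111 = 1.024379.
Center = (0.43243 + 0.012189)/1.024379 = 0.43404.
Radicand: p̂(1−p̂)/n + z²/(4n²) = 0.002211123 + 0.000054907 = 0.002266030.
Half-width = 1.645·√0.002266030/1.024379 = 0.07644.
CI: 0.43404 ± 0.07644 = (0.3576, 0.5105).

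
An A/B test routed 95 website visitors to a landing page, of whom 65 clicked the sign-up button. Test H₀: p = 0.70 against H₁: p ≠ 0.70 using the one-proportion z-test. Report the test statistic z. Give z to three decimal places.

Sample proportion p̂ = 65/95 = 0.68421.
SE₀ = √(0.70·0.30/95) = 0.047016.
z = (p̂ − p₀)/SE = (0.68421 − 0.70)/0.047016 = -0.336.

z = -0.336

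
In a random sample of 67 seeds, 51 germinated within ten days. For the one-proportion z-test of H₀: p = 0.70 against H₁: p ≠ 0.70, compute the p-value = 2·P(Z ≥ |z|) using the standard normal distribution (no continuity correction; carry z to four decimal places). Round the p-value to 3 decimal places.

p-value = 0.274

Sample proportion p̂ = 51/67 = 0.76119.
Under H₀, SE = √(p₀(1−p₀)/n) = √(0.70·0.30/67) = √0.003134328 = 0.055985.
Test statistic (full precision, shown to 4 dp): z = (51/67 − 0.70)/SE₀ ≈ 1.0930.
From the standard normal, 2·P(Z ≥ |z|) = 0.274.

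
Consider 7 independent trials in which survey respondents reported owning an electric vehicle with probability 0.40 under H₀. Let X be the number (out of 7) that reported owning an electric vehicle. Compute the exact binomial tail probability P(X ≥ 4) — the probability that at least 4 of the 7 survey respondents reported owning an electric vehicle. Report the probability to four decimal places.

X ~ Binomial(n=7, p=0.40).
P(X ≥ 4) = C(7,4)·0.40^4·0.60^3 + C(7,5)·0.40^5·0.60^2 + C(7,6)·0.40^6·0.60^1 + C(7,7)·0.40^7·0.60^0.
= 0.193536 + 0.077414 + 0.017203 + 0.001638 = 0.2898.

P = 0.2898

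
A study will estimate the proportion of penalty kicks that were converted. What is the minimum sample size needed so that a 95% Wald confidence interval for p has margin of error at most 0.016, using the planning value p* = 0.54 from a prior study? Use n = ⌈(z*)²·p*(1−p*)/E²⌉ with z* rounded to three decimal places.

n = 3728

For 95% confidence, z* = 1.960.
p*(1−p*) = 0.54·0.46 = 0.2484.
Required n before rounding: 3.841600 × 0.2484 / 0.016² = 3727.553.
Rounding up, n = 3728.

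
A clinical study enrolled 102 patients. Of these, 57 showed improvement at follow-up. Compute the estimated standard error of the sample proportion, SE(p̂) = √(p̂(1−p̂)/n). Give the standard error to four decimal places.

SE = 0.0492

p̂ = 57/102 = 0.55882.
p̂(1−p̂) = 0.246540.
SE = √(0.246540/102) = √0.002417059 = 0.0492.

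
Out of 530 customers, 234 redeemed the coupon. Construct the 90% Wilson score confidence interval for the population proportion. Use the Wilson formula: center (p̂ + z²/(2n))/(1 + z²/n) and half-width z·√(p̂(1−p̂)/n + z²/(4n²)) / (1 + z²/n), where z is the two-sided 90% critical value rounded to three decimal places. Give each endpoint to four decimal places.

(0.4064, 0.4772)

Here p̂ = 234/530 = 0.44151 and z = 1.645 (z² = 2.706025).
1 + z²/n = 1.005106.
Center = (0.44151 + 0.002553)/1.005106 = 0.44181.
Radicand: p̂(1−p̂)/n + z²/(4n²) = 0.000465243 + 0.000002408 = 0.000467651.
Half-width = 1.645·√0.000467651/1.005106 = 0.03539.
Interval: 0.44181 ± 0.03539 → (0.4064, 0.4772).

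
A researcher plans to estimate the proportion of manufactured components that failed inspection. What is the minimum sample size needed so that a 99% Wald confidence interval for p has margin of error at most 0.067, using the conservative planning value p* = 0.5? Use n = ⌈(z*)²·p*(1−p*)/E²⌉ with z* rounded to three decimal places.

n = 370

The 99% critical value is z* = 2.576.
p*(1−p*) = 0.50·0.50 = 0.2500.
Required n before rounding: 6.635776 × 0.2500 / 0.067² = 369.558.
⌈369.558⌉ = 370.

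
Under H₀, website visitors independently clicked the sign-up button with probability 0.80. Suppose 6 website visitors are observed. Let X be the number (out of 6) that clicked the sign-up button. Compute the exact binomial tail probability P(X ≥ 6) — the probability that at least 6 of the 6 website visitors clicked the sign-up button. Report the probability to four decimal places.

P = 0.2621

X ~ Binomial(n=6, p=0.80).
P(X ≥ 6) = C(6,6)·0.80^6·0.20^0.
= 0.262144 = 0.2621.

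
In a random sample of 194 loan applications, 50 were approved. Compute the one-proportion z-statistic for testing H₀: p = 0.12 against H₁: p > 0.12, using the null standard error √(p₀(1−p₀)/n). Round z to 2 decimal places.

With x = 50 successes in n = 194, p̂ = 0.25773.
Under H₀, SE = √(p₀(1−p₀)/n) = √(0.12·0.88/194) = √0.000544330 = 0.023331.
z = (p̂ − p₀)/SE = (0.25773 − 0.12)/0.023331 = 5.90.

z = 5.90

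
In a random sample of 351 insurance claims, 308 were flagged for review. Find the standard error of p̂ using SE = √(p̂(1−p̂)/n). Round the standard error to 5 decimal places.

SE = 0.01750

With x = 308 successes in n = 351, p̂ = 0.87749.
p̂(1−p̂) = 0.87749·0.12251 = 0.107501.
SE = √(0.107501/351) = 0.01750.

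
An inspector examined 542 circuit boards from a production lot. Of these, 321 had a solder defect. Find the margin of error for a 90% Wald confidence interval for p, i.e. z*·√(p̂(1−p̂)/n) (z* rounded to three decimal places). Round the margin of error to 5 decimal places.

ME = 0.03472

p̂ = 321/542 = 0.59225.
SE(p̂) = √(0.59225·0.40775/542) = 0.021108.
z* = 1.645 at the 90% level.
ME = 1.645·0.021108 = 0.03472.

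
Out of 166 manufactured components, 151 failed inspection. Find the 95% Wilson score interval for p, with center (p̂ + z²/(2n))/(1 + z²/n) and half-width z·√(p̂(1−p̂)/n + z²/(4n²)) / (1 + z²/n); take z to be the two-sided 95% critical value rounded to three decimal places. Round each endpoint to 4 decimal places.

(0.8563, 0.9445)

p̂ = 151/166 = 0.90964; z = 1.960, so z² = 3.841600.
Denominator 1 + z²/n = 1 + 3.841600/166 = 1.023142.
Adjusted center: (0.90964 + z²/(2n))/1.023142 = 0.90037.
Radicand: p̂(1−p̂)/n + z²/(4n²) = 0.000495158 + 0.000034853 = 0.000530011.
Half-width = z·√(radicand)/denom = 1.960·0.023022/1.023142 = 0.04410.
Interval: 0.90037 ± 0.04410 → (0.8563, 0.9445).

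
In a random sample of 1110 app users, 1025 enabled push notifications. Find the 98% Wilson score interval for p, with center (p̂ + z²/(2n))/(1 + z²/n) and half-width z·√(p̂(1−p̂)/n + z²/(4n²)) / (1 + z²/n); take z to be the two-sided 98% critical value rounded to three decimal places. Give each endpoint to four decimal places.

p̂ = 1025/1110 = 0.92342; z = 2.326, so z² = 5.410276.
Denominator 1 + z²/n = 1 + 5.410276/1110 = 1.004874.
Center = (0.92342 + 0.002437)/1.004874 = 0.92137.
Radicand: p̂(1−p̂)/n + z²/(4n²) = 0.000063705 + 0.000001098 = 0.000064803.
Half-width = 2.326·√0.000064803/1.004874 = 0.01863.
So the interval runs from 0.9027 to 0.9400.

(0.9027, 0.9400)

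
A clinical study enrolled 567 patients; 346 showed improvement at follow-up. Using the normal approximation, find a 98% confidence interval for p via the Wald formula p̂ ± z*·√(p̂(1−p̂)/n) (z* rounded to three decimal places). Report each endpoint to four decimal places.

Sample proportion p̂ = 346/567 = 0.61023.
SE(p̂) = √(0.61023·0.38977/567) = 0.020481.
z* = 2.326 at the 98% level.
Margin = 2.326·0.020481 = 0.04764.
So the interval runs from 0.5626 to 0.6579.

(0.5626, 0.6579)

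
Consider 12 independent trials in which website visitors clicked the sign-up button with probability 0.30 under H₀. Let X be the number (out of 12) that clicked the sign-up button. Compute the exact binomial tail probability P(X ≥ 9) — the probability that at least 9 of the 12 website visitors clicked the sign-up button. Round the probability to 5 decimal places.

X ~ Binomial(n=12, p=0.30).
P(X ≥ 9) = C(12,9)·0.30^9·0.70^3 + C(12,10)·0.30^10·0.70^2 + C(12,11)·0.30^11·0.70^1 + C(12,12)·0.30^12·0.70^0.
= 0.001485 + 0.000191 + 0.000015 + 0.000001 = 0.00169.

P = 0.00169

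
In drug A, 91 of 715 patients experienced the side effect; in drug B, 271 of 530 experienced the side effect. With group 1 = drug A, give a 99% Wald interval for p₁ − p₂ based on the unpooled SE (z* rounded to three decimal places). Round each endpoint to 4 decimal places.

p̂₁ = 0.12727, p̂₂ = 0.51132, so the observed difference is -0.38405.
SE = √(0.000155349 + 0.000471456) = √0.000626805 = 0.025036.
z* = 2.576 at the 99% level. Margin of error = 0.06449.
So the interval runs from -0.4485 to -0.3196.

(-0.4485, -0.3196)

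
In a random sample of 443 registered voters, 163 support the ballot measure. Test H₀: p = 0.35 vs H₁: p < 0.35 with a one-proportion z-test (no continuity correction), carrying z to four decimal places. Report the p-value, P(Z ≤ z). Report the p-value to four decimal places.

With x = 163 successes in n = 443, p̂ = 0.36795.
Null standard error: √(0.35·0.65/443) = √0.000513544 = 0.022662.
z = (p̂ − p₀)/SE = (163/443 − 0.35)/0.022662 ≈ 0.7919.
From the standard normal, P(Z ≤ z) = 0.7858.

p-value = 0.7858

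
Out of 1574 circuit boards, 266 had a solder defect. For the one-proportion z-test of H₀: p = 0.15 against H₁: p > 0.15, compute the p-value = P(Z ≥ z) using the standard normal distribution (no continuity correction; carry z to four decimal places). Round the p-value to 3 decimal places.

p̂ = 266/1574 = 0.16900.
SE₀ = √(0.15·0.85/1574) = 0.009000.
z = (p̂ − p₀)/SE = (266/1574 − 0.15)/0.009000 ≈ 2.1106.
From the standard normal, P(Z ≥ z) = 0.017.

p-value = 0.017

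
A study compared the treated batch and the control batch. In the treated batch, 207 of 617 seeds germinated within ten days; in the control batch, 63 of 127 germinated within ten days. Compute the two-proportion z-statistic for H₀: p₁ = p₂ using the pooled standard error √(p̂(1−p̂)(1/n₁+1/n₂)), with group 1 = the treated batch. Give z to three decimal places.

z = -3.427

p̂₁ = 207/617 = 0.33549, p̂₂ = 63/127 = 0.49606.
Pooling: p̂ = 270/744 = 0.36290.
Pooled SE = √[0.2312045·0.00949476] ≈ 0.046853.
z = -0.16057/0.046853 = -3.427.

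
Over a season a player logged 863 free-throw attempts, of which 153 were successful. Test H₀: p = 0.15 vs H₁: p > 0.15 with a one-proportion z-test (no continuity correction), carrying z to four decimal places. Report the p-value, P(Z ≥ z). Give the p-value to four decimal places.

p-value = 0.0124

p̂ = 153/863 = 0.17729.
Under H₀, SE = √(p₀(1−p₀)/n) = √(0.15·0.85/863) = √0.000147740 = 0.012155.
Test statistic (full precision, shown to 4 dp): z = (153/863 − 0.15)/SE₀ ≈ 2.2451.
p-value = P(Z ≥ z) with z = 2.2451 → 0.0124.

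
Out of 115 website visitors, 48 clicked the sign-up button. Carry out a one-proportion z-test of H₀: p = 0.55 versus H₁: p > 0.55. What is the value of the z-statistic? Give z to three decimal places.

z = -2.858

p̂ = 48/115 = 0.41739.
Null standard error: √(0.55·0.45/115) = √0.002152174 = 0.046392.
z = (p̂ − p₀)/SE = (0.41739 − 0.55)/0.046392 = -2.858.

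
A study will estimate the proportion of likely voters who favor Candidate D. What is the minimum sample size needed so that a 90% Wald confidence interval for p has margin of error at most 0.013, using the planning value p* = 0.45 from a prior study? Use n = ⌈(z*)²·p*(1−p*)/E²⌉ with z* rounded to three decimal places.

n = 3963

The 90% critical value is z* = 1.645.
p*(1−p*) = 0.2475.
(z*)²·p*(1−p*)/E² = 2.706025·0.2475/0.000169 = 3962.966.
Rounding up, n = 3963.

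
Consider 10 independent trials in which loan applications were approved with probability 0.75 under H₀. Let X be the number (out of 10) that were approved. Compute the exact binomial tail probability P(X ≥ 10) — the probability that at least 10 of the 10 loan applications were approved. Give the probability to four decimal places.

P = 0.0563

X is binomial with n = 10 and p = 0.75.
P(X ≥ 10) = C(10,10)·0.75^10·0.25^0.
= 0.056314 = 0.0563.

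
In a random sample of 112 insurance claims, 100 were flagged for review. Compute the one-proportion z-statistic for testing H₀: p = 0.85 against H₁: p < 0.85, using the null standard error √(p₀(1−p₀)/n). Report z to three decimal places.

z = 1.270

The sample proportion is 100/112 = 0.89286.
Null standard error: √(0.85·0.15/112) = √0.001138393 = 0.033740.
Test statistic: z = 0.04286/0.033740 = 1.270.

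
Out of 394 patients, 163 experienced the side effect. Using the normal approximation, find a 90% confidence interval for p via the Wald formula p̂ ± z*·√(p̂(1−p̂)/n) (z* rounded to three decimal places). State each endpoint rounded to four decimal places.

Sample proportion p̂ = 163/394 = 0.41371.
Standard error of p̂: √(0.242553/394) = √0.000615617 = 0.024812.
z* = 1.645 at the 90% level.
Margin = 1.645·0.024812 = 0.04082.
Interval: 0.41371 ± 0.04082 → (0.3729, 0.4545).

(0.3729, 0.4545)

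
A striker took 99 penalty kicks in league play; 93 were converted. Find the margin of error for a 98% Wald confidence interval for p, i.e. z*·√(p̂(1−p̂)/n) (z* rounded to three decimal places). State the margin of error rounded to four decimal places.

Sample proportion p̂ = 93/99 = 0.93939.
Standard error of p̂: √(0.056933/99) = √0.000575080 = 0.023981.
For 98% confidence, z* = 2.326.
So ME = 0.0558.

ME = 0.0558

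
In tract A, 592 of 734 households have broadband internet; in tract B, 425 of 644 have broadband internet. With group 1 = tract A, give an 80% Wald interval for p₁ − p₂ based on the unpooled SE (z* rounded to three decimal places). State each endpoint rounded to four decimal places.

(0.1162, 0.1770)

p̂₁ = 592/734 = 0.80654, p̂₂ = 425/644 = 0.65994; p̂₁ − p̂₂ = 0.14660.
SE = √(0.000212580 + 0.000348478) = √0.000561058 = 0.023687.
z* = 1.282 at the 80% level. Margin = 1.282·0.023687 = 0.03037.
CI: 0.14660 ± 0.03037 = (0.1162, 0.1770).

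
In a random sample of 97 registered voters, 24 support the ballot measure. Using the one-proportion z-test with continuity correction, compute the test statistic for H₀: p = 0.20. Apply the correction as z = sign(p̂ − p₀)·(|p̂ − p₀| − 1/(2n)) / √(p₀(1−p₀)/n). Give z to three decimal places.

Sample proportion p̂ = 24/97 = 0.24742. p̂ − p₀ = 0.047423.
Continuity correction 1/(2n) = 1/194 = 0.005155.
Corrected numerator: |0.047423| − 0.005155 = 0.042268.
SE₀ = √(0.20·0.80/97) = 0.040614.
z = (+)0.042268/0.040614 = 1.041.

z = 1.041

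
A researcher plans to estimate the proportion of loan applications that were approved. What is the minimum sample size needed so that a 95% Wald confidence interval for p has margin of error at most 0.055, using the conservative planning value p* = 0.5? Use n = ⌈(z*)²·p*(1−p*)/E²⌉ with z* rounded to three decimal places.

n = 318

For 95% confidence, z* = 1.960.
p*(1−p*) = 0.2500.
(z*)²·p*(1−p*)/E² = 3.841600·0.2500/0.003025 = 317.488.
⌈317.488⌉ = 318.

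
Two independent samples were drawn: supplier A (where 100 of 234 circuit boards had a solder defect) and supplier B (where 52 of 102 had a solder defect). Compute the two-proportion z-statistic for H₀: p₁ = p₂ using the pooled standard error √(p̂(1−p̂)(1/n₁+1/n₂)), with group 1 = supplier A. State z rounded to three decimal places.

z = -1.396

p̂₁ = 100/234 = 0.42735, p̂₂ = 52/102 = 0.50980.
Pooling: p̂ = 152/336 = 0.45238.
Pooled SE = √[0.2477324·0.01407743] ≈ 0.059055.
z = (p̂₁ − p̂₂)/SE = (0.42735 − 0.50980)/0.059055 = -0.08245/0.059055 = -1.396.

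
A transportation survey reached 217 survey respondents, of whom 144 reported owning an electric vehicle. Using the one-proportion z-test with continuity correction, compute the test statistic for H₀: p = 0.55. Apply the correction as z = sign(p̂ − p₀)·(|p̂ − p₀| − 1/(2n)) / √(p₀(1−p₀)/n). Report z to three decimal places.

z = 3.295

The sample proportion is 144/217 = 0.66359. p̂ − p₀ = 0.113594.
Continuity correction 1/(2n) = 1/434 = 0.002304.
Corrected numerator: |0.113594| − 0.002304 = 0.111290.
SE₀ = √(0.55·0.45/217) = 0.033772.
z = +0.111290/0.033772 = 3.295.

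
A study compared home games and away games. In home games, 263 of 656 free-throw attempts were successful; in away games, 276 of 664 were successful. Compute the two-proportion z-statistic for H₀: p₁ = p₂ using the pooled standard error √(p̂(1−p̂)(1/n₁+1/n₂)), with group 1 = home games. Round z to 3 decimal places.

p̂₁ = 263/656 = 0.40091, p̂₂ = 276/664 = 0.41566.
Pooling: p̂ = 539/1320 = 0.40833.
Pooled SE = √[0.2415972·0.00303041] ≈ 0.027058.
z = (p̂₁ − p̂₂)/SE = (0.40091 − 0.41566)/0.027058 = -0.01475/0.027058 = -0.545.

z = -0.545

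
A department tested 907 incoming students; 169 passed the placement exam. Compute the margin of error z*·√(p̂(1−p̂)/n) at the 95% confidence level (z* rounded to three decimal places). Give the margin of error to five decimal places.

ME = 0.02534

With x = 169 successes in n = 907, p̂ = 0.18633.
SE(p̂) = √(0.18633·0.81367/907) = 0.012929.
For 95% confidence, z* = 1.960.
ME = 1.960·0.012929 = 0.02534.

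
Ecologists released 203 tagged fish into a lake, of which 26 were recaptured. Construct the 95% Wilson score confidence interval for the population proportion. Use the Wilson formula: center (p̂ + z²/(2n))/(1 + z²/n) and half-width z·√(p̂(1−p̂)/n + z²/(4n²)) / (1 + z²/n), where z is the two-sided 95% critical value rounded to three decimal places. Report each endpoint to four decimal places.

p̂ = 26/203 = 0.12808; z = 1.960, so z² = 3.841600.
Denominator 1 + z²/n = 1 + 3.841600/203 = 1.018924.
Center = (0.12808 + 0.009462)/1.018924 = 0.13499.
Radicand: p̂(1−p̂)/n + z²/(4n²) = 0.000550121 + 0.000023306 = 0.000573427.
Half-width = z·√(radicand)/denom = 1.960·0.023946/1.018924 = 0.04606.
CI: 0.13499 ± 0.04606 = (0.0889, 0.1810).

(0.0889, 0.1810)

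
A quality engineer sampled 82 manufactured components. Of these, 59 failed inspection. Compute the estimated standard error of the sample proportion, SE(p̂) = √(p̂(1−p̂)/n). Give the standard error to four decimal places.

Sample proportion p̂ = 59/82 = 0.71951.
p̂(1−p̂) = 0.201815.
SE = √(0.201815/82) = √0.002461159 = 0.0496.

SE = 0.0496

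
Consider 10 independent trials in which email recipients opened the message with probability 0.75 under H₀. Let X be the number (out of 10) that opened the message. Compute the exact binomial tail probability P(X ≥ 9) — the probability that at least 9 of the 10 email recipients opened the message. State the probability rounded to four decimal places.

X is binomial with n = 10 and p = 0.75.
P(X ≥ 9) = C(10,9)·0.75^9·0.25^1 + C(10,10)·0.75^10·0.25^0.
= 0.187712 + 0.056314 = 0.2440.

P = 0.2440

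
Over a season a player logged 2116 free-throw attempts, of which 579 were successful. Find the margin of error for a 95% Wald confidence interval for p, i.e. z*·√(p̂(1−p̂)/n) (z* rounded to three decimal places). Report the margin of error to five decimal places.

With x = 579 successes in n = 2116, p̂ = 0.27363.
SE = √(p̂(1−p̂)/n) = √(0.198756/2116) = 0.009692.
z* = 1.960 at the 95% level.
Margin of error = z*·SE = 1.960 × 0.009692 = 0.01900.

ME = 0.01900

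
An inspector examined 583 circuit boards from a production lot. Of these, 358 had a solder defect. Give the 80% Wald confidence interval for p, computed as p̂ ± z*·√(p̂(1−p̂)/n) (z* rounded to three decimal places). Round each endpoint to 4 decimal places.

p̂ = 358/583 = 0.61407.
SE = √(p̂(1−p̂)/n) = √(0.236989/583) = 0.020162.
z* = 1.282 at the 80% level.
Margin of error: 1.282 × 0.020162 = 0.02585.
So the interval runs from 0.5882 to 0.6399.

(0.5882, 0.6399)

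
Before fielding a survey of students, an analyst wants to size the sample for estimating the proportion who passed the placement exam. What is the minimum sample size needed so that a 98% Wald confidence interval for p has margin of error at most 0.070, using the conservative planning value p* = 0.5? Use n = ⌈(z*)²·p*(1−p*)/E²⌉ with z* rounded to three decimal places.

For 98% confidence, z* = 2.326.
p*(1−p*) = 0.2500.
Required n before rounding: 5.410276 × 0.2500 / 0.070² = 276.034.
Rounding up, n = 277.

n = 277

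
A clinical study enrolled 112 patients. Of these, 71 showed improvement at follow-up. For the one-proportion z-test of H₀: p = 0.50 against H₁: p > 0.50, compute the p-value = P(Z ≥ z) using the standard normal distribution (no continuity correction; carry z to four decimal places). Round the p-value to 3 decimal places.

p-value = 0.002

With x = 71 successes in n = 112, p̂ = 0.63393.
Under H₀, SE = √(p₀(1−p₀)/n) = √(0.50·0.50/112) = √0.002232143 = 0.047246.
Test statistic (full precision, shown to 4 dp): z = (71/112 − 0.50)/SE₀ ≈ 2.8347.
p-value = P(Z ≥ z) with z = 2.8347 → 0.002.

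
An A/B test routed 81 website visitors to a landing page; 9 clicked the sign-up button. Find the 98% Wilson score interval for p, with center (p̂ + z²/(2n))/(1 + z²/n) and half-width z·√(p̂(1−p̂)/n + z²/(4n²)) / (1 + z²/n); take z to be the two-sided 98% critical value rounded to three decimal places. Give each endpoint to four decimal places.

Here p̂ = 9/81 = 0.11111 and z = 2.326 (z² = 5.410276).
Denominator 1 + z²/n = 1 + 5.410276/81 = 1.066794.
Adjusted center: (0.11111 + z²/(2n))/1.066794 = 0.13546.
Radicand: p̂(1−p̂)/n + z²/(4n²) = 0.001219326 + 0.000206153 = 0.001425479.
Half-width = 2.326·√0.001425479/1.066794 = 0.08232.
Interval: 0.13546 ± 0.08232 → (0.0531, 0.2178).

(0.0531, 0.2178)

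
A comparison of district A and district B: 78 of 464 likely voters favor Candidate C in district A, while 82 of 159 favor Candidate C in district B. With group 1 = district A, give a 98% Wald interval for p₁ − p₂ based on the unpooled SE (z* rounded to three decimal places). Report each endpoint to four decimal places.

p̂₁ = 78/464 = 0.16810, p̂₂ = 82/159 = 0.51572; p̂₁ − p̂₂ = -0.34762.
Unpooled SE = √(p̂₁(1−p̂₁)/n₁ + p̂₂(1−p̂₂)/n₂) = √(0.000301389 + 0.001570772) = 0.043268.
The 98% critical value is z* = 2.326. Margin of error = 0.10064.
CI: -0.34762 ± 0.10064 = (-0.4483, -0.2470).

(-0.4483, -0.2470)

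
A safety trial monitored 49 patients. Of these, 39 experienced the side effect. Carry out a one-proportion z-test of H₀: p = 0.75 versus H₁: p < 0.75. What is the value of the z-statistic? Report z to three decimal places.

With x = 39 successes in n = 49, p̂ = 0.79592.
Null standard error: √(0.75·0.25/49) = √0.003826531 = 0.061859.
Test statistic: z = 0.04592/0.061859 = 0.742.

z = 0.742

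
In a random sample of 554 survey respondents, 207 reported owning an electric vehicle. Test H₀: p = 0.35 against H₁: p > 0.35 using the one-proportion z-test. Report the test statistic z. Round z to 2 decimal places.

With x = 207 successes in n = 554, p̂ = 0.37365.
Null standard error: √(0.35·0.65/554) = √0.000410650 = 0.020264.
Test statistic: z = 0.02365/0.020264 = 1.17.

z = 1.17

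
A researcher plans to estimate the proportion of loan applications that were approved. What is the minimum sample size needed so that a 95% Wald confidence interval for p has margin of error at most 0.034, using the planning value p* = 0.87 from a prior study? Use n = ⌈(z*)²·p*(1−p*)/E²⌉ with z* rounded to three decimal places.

n = 376

For 95% confidence, z* = 1.960.
p*(1−p*) = 0.1131.
(z*)²·p*(1−p*)/E² = 3.841600·0.1131/0.001156 = 375.852.
Rounding up, n = 376.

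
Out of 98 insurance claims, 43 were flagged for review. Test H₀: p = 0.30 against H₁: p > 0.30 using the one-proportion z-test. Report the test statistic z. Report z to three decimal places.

With x = 43 successes in n = 98, p̂ = 0.43878.
Under H₀, SE = √(p₀(1−p₀)/n) = √(0.30·0.70/98) = √0.002142857 = 0.046291.
z = (p̂ − p₀)/SE = (0.43878 − 0.30)/0.046291 = 2.998.

z = 2.998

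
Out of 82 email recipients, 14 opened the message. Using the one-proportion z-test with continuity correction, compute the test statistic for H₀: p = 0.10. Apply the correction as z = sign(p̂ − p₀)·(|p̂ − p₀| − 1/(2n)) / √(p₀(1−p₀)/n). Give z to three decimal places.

z = 1.951

With x = 14 successes in n = 82, p̂ = 0.17073. p̂ − p₀ = 0.070732.
Continuity correction 1/(2n) = 1/164 = 0.006098.
Corrected numerator: |0.070732| − 0.006098 = 0.064634.
SE₀ = √(0.10·0.90/82) = 0.033129.
z = (+)0.064634/0.033129 = 1.951.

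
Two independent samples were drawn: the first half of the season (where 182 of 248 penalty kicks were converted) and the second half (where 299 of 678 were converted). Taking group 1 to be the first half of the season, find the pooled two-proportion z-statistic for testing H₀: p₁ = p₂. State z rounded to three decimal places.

Sample proportions: p̂₁ = 182/248 = 0.73387 and p̂₂ = 299/678 = 0.44100.
Pooling: p̂ = 481/926 = 0.51944.
Pooled SE = √[0.2496221·0.00550718] ≈ 0.037077.
z = (p̂₁ − p̂₂)/SE = (0.73387 − 0.44100)/0.037077 = 0.29287/0.037077 = 7.899.

z = 7.899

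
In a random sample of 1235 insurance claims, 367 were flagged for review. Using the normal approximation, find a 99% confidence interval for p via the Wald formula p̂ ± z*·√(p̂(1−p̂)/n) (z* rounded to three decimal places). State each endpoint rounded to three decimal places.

(0.264, 0.331)

p̂ = 367/1235 = 0.29717.
SE(p̂) = √(0.29717·0.70283/1235) = 0.013004.
For 99% confidence, z* = 2.576.
Margin = 2.576·0.013004 = 0.03350.
So the interval runs from 0.264 to 0.331.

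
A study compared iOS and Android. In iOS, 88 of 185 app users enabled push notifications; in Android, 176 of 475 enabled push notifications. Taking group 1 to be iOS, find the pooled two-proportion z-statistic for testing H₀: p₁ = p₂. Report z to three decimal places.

p̂₁ = 88/185 = 0.47568, p̂₂ = 176/475 = 0.37053.
Pooled p̂ = (88+176)/(185+475) = 264/660 = 0.40000.
SE = √[p̂(1−p̂)(1/n₁+1/n₂)] = √[0.40000·0.60000·(1/185+1/475)] ≈ 0.042457.
z = 0.10515/0.042457 = 2.477.

z = 2.477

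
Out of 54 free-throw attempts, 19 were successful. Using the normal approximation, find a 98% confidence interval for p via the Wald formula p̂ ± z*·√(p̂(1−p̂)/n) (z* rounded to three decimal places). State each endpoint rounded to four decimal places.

(0.2007, 0.5030)

Sample proportion p̂ = 19/54 = 0.35185.
SE(p̂) = √(0.35185·0.64815/54) = 0.064986.
The 98% critical value is z* = 2.326.
Margin of error: 2.326 × 0.064986 = 0.15116.
CI: 0.35185 ± 0.15116 = (0.2007, 0.5030).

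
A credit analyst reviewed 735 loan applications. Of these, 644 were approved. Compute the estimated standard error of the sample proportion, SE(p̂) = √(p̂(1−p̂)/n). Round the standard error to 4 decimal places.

SE = 0.0121

Sample proportion p̂ = 644/735 = 0.87619.
p̂(1−p̂) = 0.87619·0.12381 = 0.108481.
SE = √(0.108481/735) = 0.0121.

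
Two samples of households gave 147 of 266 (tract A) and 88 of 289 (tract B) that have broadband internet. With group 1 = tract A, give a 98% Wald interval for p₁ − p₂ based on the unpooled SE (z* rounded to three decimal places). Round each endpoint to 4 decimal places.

(0.1533, 0.3430)

p̂₁ = 0.55263, p̂₂ = 0.30450, so the observed difference is 0.24813.
SE = √(0.000929436 + 0.000732800) = √0.001662236 = 0.040771.
For 98% confidence, z* = 2.326. Margin = 2.326·0.040771 = 0.09483.
So the interval runs from 0.1533 to 0.3430.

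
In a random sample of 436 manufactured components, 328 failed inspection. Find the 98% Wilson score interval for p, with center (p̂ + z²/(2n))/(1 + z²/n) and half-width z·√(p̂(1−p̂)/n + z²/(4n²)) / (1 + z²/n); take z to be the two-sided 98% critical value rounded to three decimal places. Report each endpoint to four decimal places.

Here p̂ = 328/436 = 0.75229 and z = 2.326 (z² = 5.410276).
Denominator 1 + z²/n = 1 + 5.410276/436 = 1.012409.
Adjusted center: (0.75229 + z²/(2n))/1.012409 = 0.74920.
Radicand: p̂(1−p̂)/n + z²/(4n²) = 0.000427404 + 0.000007115 = 0.000434519.
Half-width = z·√(radicand)/denom = 2.326·0.020845/1.012409 = 0.04789.
Interval: 0.74920 ± 0.04789 → (0.7013, 0.7971).

(0.7013, 0.7971)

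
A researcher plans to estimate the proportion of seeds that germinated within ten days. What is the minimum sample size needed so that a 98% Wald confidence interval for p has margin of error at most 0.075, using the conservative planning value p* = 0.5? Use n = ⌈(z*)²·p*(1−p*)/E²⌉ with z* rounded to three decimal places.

For 98% confidence, z* = 2.326.
p*(1−p*) = 0.50·0.50 = 0.2500.
(z*)²·p*(1−p*)/E² = 5.410276·0.2500/0.005625 = 240.457.
⌈240.457⌉ = 241.

n = 241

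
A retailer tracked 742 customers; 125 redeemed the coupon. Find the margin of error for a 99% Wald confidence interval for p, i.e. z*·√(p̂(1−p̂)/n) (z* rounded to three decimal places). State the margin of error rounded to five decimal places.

ME = 0.03539

Sample proportion p̂ = 125/742 = 0.16846.
SE(p̂) = √(0.16846·0.83154/742) = 0.013740.
For 99% confidence, z* = 2.576.
Margin of error = z*·SE = 2.576 × 0.013740 = 0.03539.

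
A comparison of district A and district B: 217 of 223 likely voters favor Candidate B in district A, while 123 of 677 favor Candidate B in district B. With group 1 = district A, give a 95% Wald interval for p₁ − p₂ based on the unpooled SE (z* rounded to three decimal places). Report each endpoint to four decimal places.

p̂₁ = 0.97309, p̂₂ = 0.18168, so the observed difference is 0.79141.
Unpooled SE = √(p̂₁(1−p̂₁)/n₁ + p̂₂(1−p̂₂)/n₂) = √(0.000117408 + 0.000219608) = 0.018358.
For 95% confidence, z* = 1.960. Margin of error = 0.03598.
CI: 0.79141 ± 0.03598 = (0.7554, 0.8274).

(0.7554, 0.8274)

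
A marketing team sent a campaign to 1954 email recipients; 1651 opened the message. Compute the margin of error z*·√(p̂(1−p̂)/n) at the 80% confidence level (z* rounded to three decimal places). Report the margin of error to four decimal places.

ME = 0.0105

With x = 1651 successes in n = 1954, p̂ = 0.84493.
SE(p̂) = √(0.84493·0.15507/1954) = 0.008189.
The 80% critical value is z* = 1.282.
So ME = 0.0105.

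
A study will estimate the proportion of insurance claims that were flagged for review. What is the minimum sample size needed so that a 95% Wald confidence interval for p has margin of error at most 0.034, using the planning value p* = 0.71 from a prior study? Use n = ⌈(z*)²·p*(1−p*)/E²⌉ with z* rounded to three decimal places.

n = 685

For 95% confidence, z* = 1.960.
p*(1−p*) = 0.71·0.29 = 0.2059.
(z*)²·p*(1−p*)/E² = 3.841600·0.2059/0.001156 = 684.243.
Rounding up, n = 685.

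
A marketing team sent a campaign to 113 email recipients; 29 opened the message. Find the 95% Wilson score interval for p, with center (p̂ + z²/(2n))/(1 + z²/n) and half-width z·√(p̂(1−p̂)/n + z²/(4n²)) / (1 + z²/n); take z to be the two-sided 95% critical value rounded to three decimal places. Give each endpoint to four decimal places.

Here p̂ = 29/113 = 0.25664 and z = 1.960 (z² = 3.841600).
1 + z²/n = 1.033996.
Center = (0.25664 + 0.016998)/1.033996 = 0.26464.
Radicand: p̂(1−p̂)/n + z²/(4n²) = 0.001688270 + 0.000075213 = 0.001763483.
Half-width = 1.960·√0.001763483/1.033996 = 0.07960.
CI: 0.26464 ± 0.07960 = (0.1850, 0.3442).

(0.1850, 0.3442)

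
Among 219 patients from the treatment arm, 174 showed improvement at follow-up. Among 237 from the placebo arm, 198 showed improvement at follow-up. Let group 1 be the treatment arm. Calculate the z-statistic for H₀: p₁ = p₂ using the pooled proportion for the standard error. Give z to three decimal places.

z = -1.126

Sample proportions: p̂₁ = 174/219 = 0.79452 and p̂₂ = 198/237 = 0.83544.
Pooling: p̂ = 372/456 = 0.81579.
SE = √[p̂(1−p̂)(1/n₁+1/n₂)] = √[0.81579·0.18421·(1/219+1/237)] ≈ 0.036336.
z = -0.04092/0.036336 = -1.126.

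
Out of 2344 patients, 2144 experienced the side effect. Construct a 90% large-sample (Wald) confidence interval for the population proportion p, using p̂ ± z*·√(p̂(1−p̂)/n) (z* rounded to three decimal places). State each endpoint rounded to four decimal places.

With x = 2144 successes in n = 2344, p̂ = 0.91468.
SE(p̂) = √(0.91468·0.08532/2344) = 0.005770.
The 90% critical value is z* = 1.645.
Margin of error: 1.645 × 0.005770 = 0.00949.
CI: 0.91468 ± 0.00949 = (0.9052, 0.9242).

(0.9052, 0.9242)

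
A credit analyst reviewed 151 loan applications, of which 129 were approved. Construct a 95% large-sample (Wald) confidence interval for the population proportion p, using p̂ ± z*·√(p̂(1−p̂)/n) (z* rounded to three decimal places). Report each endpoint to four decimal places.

The sample proportion is 129/151 = 0.85430.
SE(p̂) = √(0.85430·0.14570/151) = 0.028711.
For 95% confidence, z* = 1.960.
Margin = 1.960·0.028711 = 0.05627.
Interval: 0.85430 ± 0.05627 → (0.7980, 0.9106).

(0.7980, 0.9106)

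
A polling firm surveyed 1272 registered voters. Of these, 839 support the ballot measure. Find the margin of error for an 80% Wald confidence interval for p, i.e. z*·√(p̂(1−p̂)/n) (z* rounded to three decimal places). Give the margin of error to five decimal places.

Sample proportion p̂ = 839/1272 = 0.65959.
SE(p̂) = √(0.65959·0.34041/1272) = 0.013286.
For 80% confidence, z* = 1.282.
So ME = 0.01703.

ME = 0.01703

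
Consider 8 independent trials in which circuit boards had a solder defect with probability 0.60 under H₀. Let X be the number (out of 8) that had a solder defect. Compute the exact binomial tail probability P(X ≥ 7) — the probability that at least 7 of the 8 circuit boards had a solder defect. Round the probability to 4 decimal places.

X ~ Binomial(n=8, p=0.60).
P(X ≥ 7) = C(8,7)·0.60^7·0.40^1 + C(8,8)·0.60^8·0.40^0.
= 0.089580 + 0.016796 = 0.1064.

P = 0.1064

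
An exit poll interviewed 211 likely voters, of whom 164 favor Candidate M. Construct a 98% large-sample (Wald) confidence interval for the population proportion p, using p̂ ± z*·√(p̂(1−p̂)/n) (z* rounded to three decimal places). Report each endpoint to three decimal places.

(0.711, 0.844)

The sample proportion is 164/211 = 0.77725.
SE(p̂) = √(0.77725·0.22275/211) = 0.028645.
z* = 2.326 at the 98% level.
Margin = 2.326·0.028645 = 0.06663.
CI: 0.77725 ± 0.06663 = (0.711, 0.844).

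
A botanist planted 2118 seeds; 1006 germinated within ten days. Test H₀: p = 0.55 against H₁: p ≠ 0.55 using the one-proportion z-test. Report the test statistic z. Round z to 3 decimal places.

With x = 1006 successes in n = 2118, p̂ = 0.47498.
Null standard error: √(0.55·0.45/2118) = √0.000116856 = 0.010810.
Test statistic: z = -0.07502/0.010810 = -6.940.

z = -6.940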